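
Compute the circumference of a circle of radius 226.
Circumference = 2 * pi * r
Circumference = 2 * pi * 226
Circumference = 1420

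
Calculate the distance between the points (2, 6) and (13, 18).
Using the distance formula: d = sqrt((x₂-x₁)² + (y₂-y₁)²)
dx = 13 - 2 = 11
dy = 18 - 6 = 12
d = sqrt(11² + 12²) = sqrt(121 + 144) = sqrt(265) = 16.28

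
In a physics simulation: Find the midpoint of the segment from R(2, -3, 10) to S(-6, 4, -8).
Midpoint = ((2-6)/2, (-3+4)/2, (10-8)/2) = (-2, 0.5, 1)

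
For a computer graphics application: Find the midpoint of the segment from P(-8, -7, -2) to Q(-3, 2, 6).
Midpoint = ((-8-3)/2, (-7+2)/2, (-2+6)/2) = (-5.5, -2.5, 2)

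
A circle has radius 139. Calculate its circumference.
Circumference = 2 * pi * r
Circumference = 2 * pi * 139
Circumference = 873.36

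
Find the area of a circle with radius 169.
Area = pi * r²
Area = pi * 169²
Area = pi * 28561
Area = 89727.03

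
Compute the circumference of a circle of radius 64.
Circumference = 2 * pi * r
Circumference = 2 * pi * 64
Circumference = 402.12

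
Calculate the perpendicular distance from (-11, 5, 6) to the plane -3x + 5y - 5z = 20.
d = |(-3)(-11) + 5(5) + (-5)(6) - (20)| / √((-3)² + 5² + (-5)²) = 8/√59 = 1.042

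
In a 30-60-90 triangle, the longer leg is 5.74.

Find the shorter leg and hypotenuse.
In a 30-60-90 triangle, sides are in ratio 1 : √3 : 2.
Long leg = short leg·√3  →  short leg = 5.74/√3 = 3.314
Hypotenuse = 2·(short leg) = 2·5.74/√3 = 6.628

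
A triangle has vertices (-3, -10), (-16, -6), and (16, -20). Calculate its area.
Using the coordinate formula: Area = (1/2)|x₁(y₂-y₃) + x₂(y₃-y₁) + x₃(y₁-y₂)|
Area = (1/2)|(-3)((-6)-(-20)) + (-16)((-20)-(-10)) + 16((-10)-(-6))|
Area = (1/2)|(-3)*14 + (-16)*(-10) + 16*(-4)|
Area = (1/2)|(-42) + 160 + (-64)|
Area = (1/2)*54 = 27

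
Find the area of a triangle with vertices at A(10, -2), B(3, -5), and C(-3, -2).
Using the coordinate formula: Area = (1/2)|x₁(y₂-y₃) + x₂(y₃-y₁) + x₃(y₁-y₂)|
Area = (1/2)|10((-5)-(-2)) + 3((-2)-(-2)) + (-3)((-2)-(-5))|
Area = (1/2)|10*(-3) + 3*0 + (-3)*3|
Area = (1/2)|(-30) + 0 + (-9)|
Area = (1/2)*39 = 19.50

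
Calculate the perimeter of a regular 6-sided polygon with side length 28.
Perimeter = number of sides * side length
Perimeter = 6 * 28
Perimeter = 168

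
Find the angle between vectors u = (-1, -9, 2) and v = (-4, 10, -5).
u·v = -96, |u|² = 86, |v|² = 141
cos θ = -96/√12126 ≈ -0.8718
θ ≈ 150.7°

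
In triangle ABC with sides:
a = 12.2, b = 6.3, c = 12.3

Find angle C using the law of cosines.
cos(C) = (a² + b² - c²)/(2ab)
cos(C) = (12.2² + 6.3² - 12.3²)/(2·12.2·6.3) = 37.24/153.72 = 0.242259
C = arccos(0.242259) = 75.98°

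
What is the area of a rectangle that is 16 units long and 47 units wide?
Area = length * width
Area = 16 * 47
Area = 752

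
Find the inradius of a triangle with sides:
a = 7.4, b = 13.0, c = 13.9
s = (a+b+c)/2 = (7.4+13.0+13.9)/2 = 17.15
Area = √(s(s-a)(s-b)(s-c)) = √(17.15·9.75·4.15·3.25) = 47.4898
r = Area/s = 47.4898/17.15 = 2.769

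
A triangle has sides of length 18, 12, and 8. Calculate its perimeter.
Perimeter = sum of all sides
Perimeter = 18 + 12 + 8
Perimeter = 38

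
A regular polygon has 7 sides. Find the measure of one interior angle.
Interior angle of a regular n-gon = (n-2)*180/n
Interior angle = (7-2)*180/7
Interior angle = 5*180/7
Interior angle = 900/7
Interior angle = 128.57 degrees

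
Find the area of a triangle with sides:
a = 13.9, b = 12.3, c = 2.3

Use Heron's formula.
s = (a+b+c)/2 = (13.9+12.3+2.3)/2 = 14.25
A = √(s(s-a)(s-b)(s-c)) = √(14.25·0.35·1.95·11.95)
A = √116.221 = 10.78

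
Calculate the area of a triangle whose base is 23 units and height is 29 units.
Area = (1/2) * base * height
Area = (1/2) * 23 * 29
Area = 333.50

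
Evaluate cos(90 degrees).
cos(90 degrees) = 0
Decimal approximation: 0.0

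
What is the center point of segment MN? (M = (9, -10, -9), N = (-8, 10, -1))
Midpoint = ((9-8)/2, (-10+10)/2, (-9-1)/2) = (0.5, 0, -5)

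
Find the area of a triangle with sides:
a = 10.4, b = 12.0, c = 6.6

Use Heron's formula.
s = (a+b+c)/2 = (10.4+12.0+6.6)/2 = 14.5
A = √(s(s-a)(s-b)(s-c)) = √(14.5·4.1·2.5·7.9)
A = √1174.14 = 34.27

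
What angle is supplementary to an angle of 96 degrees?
Supplementary angles sum to 180 degrees.
Other angle = 180 - 96
Other angle = 84 degrees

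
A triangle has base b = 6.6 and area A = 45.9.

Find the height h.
A = ½bh  →  h = 2A/b
h = 2·45.9/6.6 = 13.91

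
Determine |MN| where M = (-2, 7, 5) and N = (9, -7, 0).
d = √[(11)² + (-14)² + (-5)²] = √342 = 18.49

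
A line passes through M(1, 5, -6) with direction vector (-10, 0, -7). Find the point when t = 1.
P(1) = (1 + (-10)(1), 5 + 0(1), -6 + (-7)(1)) = (-9, 5, -13)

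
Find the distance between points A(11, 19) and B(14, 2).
Using the distance formula: d = sqrt((x₂-x₁)² + (y₂-y₁)²)
dx = 14 - 11 = 3
dy = 2 - 19 = -17
d = sqrt(3² + (-17)²) = sqrt(9 + 289) = sqrt(298) = 17.26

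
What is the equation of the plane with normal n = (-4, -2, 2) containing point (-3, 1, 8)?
d = n·P = (-4)(-3) + (-2)(1) + (2)(8) = 26
Plane: -4x - 2y + 2z = 26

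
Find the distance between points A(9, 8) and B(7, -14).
Using the distance formula: d = sqrt((x₂-x₁)² + (y₂-y₁)²)
dx = 7 - 9 = -2
dy = (-14) - 8 = -22
d = sqrt((-2)² + (-22)²) = sqrt(4 + 484) = sqrt(488) = 22.09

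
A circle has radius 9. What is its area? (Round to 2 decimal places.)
Area = pi * r²
Area = pi * 9²
Area = pi * 81
Area = 254.47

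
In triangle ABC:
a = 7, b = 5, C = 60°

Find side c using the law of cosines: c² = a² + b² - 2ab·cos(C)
c² = 7² + 5² - 2·7·5·cos(60°)
c² = 49 + 25 - 70·0.5000 = 39
c = √39 = 6.245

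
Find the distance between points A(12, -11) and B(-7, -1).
Using the distance formula: d = sqrt((x₂-x₁)² + (y₂-y₁)²)
dx = (-7) - 12 = -19
dy = (-1) - (-11) = 10
d = sqrt((-19)² + 10²) = sqrt(361 + 100) = sqrt(461) = 21.47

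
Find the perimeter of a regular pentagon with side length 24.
Perimeter = number of sides * side length
Perimeter = 5 * 24
Perimeter = 120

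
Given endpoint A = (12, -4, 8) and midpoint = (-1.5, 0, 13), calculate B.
B = (2×(-1.5) - 12, 2×0 - (-4), 2×13 - 8) = (-15, 4, 18)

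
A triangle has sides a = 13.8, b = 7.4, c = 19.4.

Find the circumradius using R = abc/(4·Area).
s = (a+b+c)/2 = 20.3
Area = √(s(s-a)(s-b)(s-c)) = √(20.3·6.5·12.9·0.9) = 39.14
R = abc/(4·Area) = (13.8·7.4·19.4)/(4·39.14) = 1981.128/156.56 = 12.65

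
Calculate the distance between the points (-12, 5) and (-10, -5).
Using the distance formula: d = sqrt((x₂-x₁)² + (y₂-y₁)²)
dx = (-10) - (-12) = 2
dy = (-5) - 5 = -10
d = sqrt(2² + (-10)²) = sqrt(4 + 100) = sqrt(104) = 10.20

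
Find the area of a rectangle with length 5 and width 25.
Area = length * width
Area = 5 * 25
Area = 125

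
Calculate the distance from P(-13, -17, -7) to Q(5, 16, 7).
d = √[(18)² + (33)² + (14)²] = √1609 = 40.11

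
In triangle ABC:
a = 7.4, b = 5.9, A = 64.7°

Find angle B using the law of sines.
sin(B)/b = sin(A)/a
sin(B) = b·sin(A)/a = 5.9·sin(64.7°)/7.4 = 0.720823
B = arcsin(0.720823) = 46.12°  (b ≤ a, so B ≤ A and the acute solution is unique)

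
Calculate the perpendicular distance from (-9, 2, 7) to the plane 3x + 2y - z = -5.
d = |3(-9) + 2(2) + (-1)(7) - (-5)| / √(3² + 2² + (-1)²) = 25/√14 = 6.682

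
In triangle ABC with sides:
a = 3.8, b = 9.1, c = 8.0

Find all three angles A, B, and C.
By the law of cosines:
cos(A) = (b² + c² - a²)/(2bc) = 0.909135  →  A = 24.61°
cos(B) = (a² + c² - b²)/(2ac) = -0.071875  →  B = 94.12°
cos(C) = (a² + b² - c²)/(2ab) = 0.480769  →  C = 61.26°
Check: A + B + C = 180.0° ✓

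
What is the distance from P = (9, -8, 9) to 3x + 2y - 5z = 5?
d = |3(9) + 2(-8) + (-5)(9) - (5)| / √(3² + 2² + (-5)²) = 39/√38 = 6.327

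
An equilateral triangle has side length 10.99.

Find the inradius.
For an equilateral triangle, r = s/(2√3) where s is the side.
r = 10.99/(2√3) = 10.99/3.464102 = 3.173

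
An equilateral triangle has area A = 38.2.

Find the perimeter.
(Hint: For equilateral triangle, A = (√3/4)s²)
A = (√3/4)s²  →  s² = 4A/√3 = 4·38.2/√3 = 88.2191
s = 9.3925
Perimeter = 3s = 28.18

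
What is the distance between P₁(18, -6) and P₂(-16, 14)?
Using the distance formula: d = sqrt((x₂-x₁)² + (y₂-y₁)²)
dx = (-16) - 18 = -34
dy = 14 - (-6) = 20
d = sqrt((-34)² + 20²) = sqrt(1156 + 400) = sqrt(1556) = 39.45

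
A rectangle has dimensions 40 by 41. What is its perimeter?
Perimeter = 2 * (length + width)
Perimeter = 2 * (40 + 41)
Perimeter = 2 * 81
Perimeter = 162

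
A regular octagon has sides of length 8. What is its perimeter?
Perimeter = number of sides * side length
Perimeter = 8 * 8
Perimeter = 64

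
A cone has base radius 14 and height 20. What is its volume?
Volume = (1/3) * pi * r² * h
Volume = (1/3) * pi * 14² * 20
Volume = (1/3) * pi * 196 * 20
Volume = (1/3) * pi * 3920
Volume = 4105.01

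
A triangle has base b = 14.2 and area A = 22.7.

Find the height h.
A = ½bh  →  h = 2A/b
h = 2·22.7/14.2 = 3.197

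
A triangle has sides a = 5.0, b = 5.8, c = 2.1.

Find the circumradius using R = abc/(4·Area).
s = (a+b+c)/2 = 6.45
Area = √(s(s-a)(s-b)(s-c)) = √(6.45·1.45·0.65·4.35) = 5.14239
R = abc/(4·Area) = (5.0·5.8·2.1)/(4·5.14239) = 60.9/20.56956 = 2.961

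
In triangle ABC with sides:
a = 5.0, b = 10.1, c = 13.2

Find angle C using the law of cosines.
cos(C) = (a² + b² - c²)/(2ab)
cos(C) = (5.0² + 10.1² - 13.2²)/(2·5.0·10.1) = -47.23/101 = -0.467624
C = arccos(-0.467624) = 117.9°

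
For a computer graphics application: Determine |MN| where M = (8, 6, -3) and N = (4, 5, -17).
d = √[(-4)² + (-1)² + (-14)²] = √213 = 14.59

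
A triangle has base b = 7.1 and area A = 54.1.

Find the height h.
A = ½bh  →  h = 2A/b
h = 2·54.1/7.1 = 15.24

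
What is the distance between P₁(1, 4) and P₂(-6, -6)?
Using the distance formula: d = sqrt((x₂-x₁)² + (y₂-y₁)²)
dx = (-6) - 1 = -7
dy = (-6) - 4 = -10
d = sqrt((-7)² + (-10)²) = sqrt(49 + 100) = sqrt(149) = 12.21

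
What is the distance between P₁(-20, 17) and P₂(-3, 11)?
Using the distance formula: d = sqrt((x₂-x₁)² + (y₂-y₁)²)
dx = (-3) - (-20) = 17
dy = 11 - 17 = -6
d = sqrt(17² + (-6)²) = sqrt(289 + 36) = sqrt(325) = 18.03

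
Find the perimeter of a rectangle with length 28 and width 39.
Perimeter = 2 * (length + width)
Perimeter = 2 * (28 + 39)
Perimeter = 2 * 67
Perimeter = 134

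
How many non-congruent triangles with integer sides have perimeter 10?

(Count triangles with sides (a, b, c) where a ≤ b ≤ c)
With a ≤ b ≤ c and a + b + c = 10, the triangle inequality a + b > c gives c < 10/2, so c ≤ 4.
Iterate a from 1 to ⌊p/3⌋ = 3; for each a, b ranges from a to ⌊(p−a)/2⌋ with c = p − a − b, keeping only c ≥ b.
Triples: (2, 4, 4), (3, 3, 4)
Count = 2 triangles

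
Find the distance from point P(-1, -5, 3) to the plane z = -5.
d = |0(-1) + 0(-5) + 1(3) - (-5)| / √(0² + 0² + 1²) = 8/√1 = 8.0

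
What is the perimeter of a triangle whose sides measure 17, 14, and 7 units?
Perimeter = sum of all sides
Perimeter = 17 + 14 + 7
Perimeter = 38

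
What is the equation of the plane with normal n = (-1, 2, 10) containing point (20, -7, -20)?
d = n·P = (-1)(20) + (2)(-7) + (10)(-20) = -234
Plane: -x + 2y + 10z = -234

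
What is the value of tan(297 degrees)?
tan(297 degrees) = -1.9626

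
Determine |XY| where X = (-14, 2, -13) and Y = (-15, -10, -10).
d = √[(-1)² + (-12)² + (3)²] = √154 = 12.41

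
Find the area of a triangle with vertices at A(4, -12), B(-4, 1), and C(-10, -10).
Using the coordinate formula: Area = (1/2)|x₁(y₂-y₃) + x₂(y₃-y₁) + x₃(y₁-y₂)|
Area = (1/2)|4(1-(-10)) + (-4)((-10)-(-12)) + (-10)((-12)-1)|
Area = (1/2)|4*11 + (-4)*2 + (-10)*(-13)|
Area = (1/2)|44 + (-8) + 130|
Area = (1/2)*166 = 83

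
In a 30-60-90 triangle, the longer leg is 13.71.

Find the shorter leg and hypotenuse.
In a 30-60-90 triangle, sides are in ratio 1 : √3 : 2.
Long leg = short leg·√3  →  short leg = 13.71/√3 = 7.915
Hypotenuse = 2·(short leg) = 2·13.71/√3 = 15.83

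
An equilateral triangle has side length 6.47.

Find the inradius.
For an equilateral triangle, r = s/(2√3) where s is the side.
r = 6.47/(2√3) = 6.47/3.464102 = 1.868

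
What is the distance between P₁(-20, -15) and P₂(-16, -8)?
Using the distance formula: d = sqrt((x₂-x₁)² + (y₂-y₁)²)
dx = (-16) - (-20) = 4
dy = (-8) - (-15) = 7
d = sqrt(4² + 7²) = sqrt(16 + 49) = sqrt(65) = 8.06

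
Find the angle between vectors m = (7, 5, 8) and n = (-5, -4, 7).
m·n = 1, |m|² = 138, |n|² = 90
cos θ = 1/√12420 ≈ 0.008973
θ ≈ 89.49°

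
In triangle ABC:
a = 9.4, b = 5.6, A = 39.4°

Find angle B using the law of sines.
sin(B)/b = sin(A)/a
sin(B) = b·sin(A)/a = 5.6·sin(39.4°)/9.4 = 0.378137
B = arcsin(0.378137) = 22.22°  (b ≤ a, so B ≤ A and the acute solution is unique)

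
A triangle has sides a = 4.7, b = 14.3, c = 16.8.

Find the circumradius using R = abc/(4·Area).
s = (a+b+c)/2 = 17.9
Area = √(s(s-a)(s-b)(s-c)) = √(17.9·13.2·3.6·1.1) = 30.5887
R = abc/(4·Area) = (4.7·14.3·16.8)/(4·30.5887) = 1129.128/122.3548 = 9.228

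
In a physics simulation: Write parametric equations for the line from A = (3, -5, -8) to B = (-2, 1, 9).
Direction vector d = B - A = (-5, 6, 17)
x = 3 - 5t, y = -5 + 6t, z = -8 + 17t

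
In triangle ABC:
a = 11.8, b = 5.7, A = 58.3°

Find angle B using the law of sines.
sin(B)/b = sin(A)/a
sin(B) = b·sin(A)/a = 5.7·sin(58.3°)/11.8 = 0.410985
B = arcsin(0.410985) = 24.27°  (b ≤ a, so B ≤ A and the acute solution is unique)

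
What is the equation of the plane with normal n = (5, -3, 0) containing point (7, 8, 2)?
d = n·P = (5)(7) + (-3)(8) + (0)(2) = 11
Plane: 5x - 3y = 11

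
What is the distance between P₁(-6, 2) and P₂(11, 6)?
Using the distance formula: d = sqrt((x₂-x₁)² + (y₂-y₁)²)
dx = 11 - (-6) = 17
dy = 6 - 2 = 4
d = sqrt(17² + 4²) = sqrt(289 + 16) = sqrt(305) = 17.46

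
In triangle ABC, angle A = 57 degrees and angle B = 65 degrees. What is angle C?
Sum of angles in a triangle = 180 degrees
Third angle = 180 - 57 - 65
Third angle = 58 degrees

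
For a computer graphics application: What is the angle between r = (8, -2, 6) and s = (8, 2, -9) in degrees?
r·s = 6, |r|² = 104, |s|² = 149
cos θ = 6/√15496 ≈ 0.0482
θ ≈ 87.24°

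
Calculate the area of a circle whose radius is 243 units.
Area = pi * r²
Area = pi * 243²
Area = pi * 59049
Area = 185507.90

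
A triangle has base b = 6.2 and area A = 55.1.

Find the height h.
A = ½bh  →  h = 2A/b
h = 2·55.1/6.2 = 17.77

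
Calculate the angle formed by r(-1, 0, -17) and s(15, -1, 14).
r·s = -253, |r|² = 290, |s|² = 422
cos θ = -253/√122380 ≈ -0.7232
θ ≈ 136.3°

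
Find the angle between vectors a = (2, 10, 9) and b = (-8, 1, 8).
a·b = 66, |a|² = 185, |b|² = 129
cos θ = 66/√23865 ≈ 0.4272
θ ≈ 64.71°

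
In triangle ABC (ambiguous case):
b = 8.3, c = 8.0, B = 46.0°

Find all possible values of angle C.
sin(C)/c = sin(B)/b  →  sin(C) = c·sin(B)/b = 8.0·sin(46.0°)/8.3 = 0.693340
C₁ = arcsin(0.693340) = 43.9°,  C₂ = 180° - C₁ = 136.1°
Check C₂: A = 180° - 46.0° - 136.1° = -2.1° ≤ 0, rejected
C = 43.9° (one solution)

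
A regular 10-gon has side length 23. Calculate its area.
For a regular 10-gon with side length s = 23:
Apothem a = s / (2*tan(pi/10)) = 23 / (2*tan(pi/10)) ≈ 35.3934
Perimeter P = 10 * 23 = 230
Area = (1/2) * P * a = (1/2) * 230 * 35.3934 = 4070.24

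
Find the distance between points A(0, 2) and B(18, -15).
Using the distance formula: d = sqrt((x₂-x₁)² + (y₂-y₁)²)
dx = 18 - 0 = 18
dy = (-15) - 2 = -17
d = sqrt(18² + (-17)²) = sqrt(324 + 289) = sqrt(613) = 24.76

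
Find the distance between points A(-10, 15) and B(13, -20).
Using the distance formula: d = sqrt((x₂-x₁)² + (y₂-y₁)²)
dx = 13 - (-10) = 23
dy = (-20) - 15 = -35
d = sqrt(23² + (-35)²) = sqrt(529 + 1225) = sqrt(1754) = 41.88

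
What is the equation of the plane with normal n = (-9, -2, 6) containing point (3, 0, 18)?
d = n·P = (-9)(3) + (-2)(0) + (6)(18) = 81
Plane: -9x - 2y + 6z = 81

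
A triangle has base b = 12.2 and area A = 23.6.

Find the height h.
A = ½bh  →  h = 2A/b
h = 2·23.6/12.2 = 3.869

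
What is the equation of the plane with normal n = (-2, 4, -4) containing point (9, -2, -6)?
d = n·P = (-2)(9) + (4)(-2) + (-4)(-6) = -2
Plane: -2x + 4y - 4z = -2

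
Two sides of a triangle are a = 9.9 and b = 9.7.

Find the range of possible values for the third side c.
By the triangle inequality: |a - b| < c < a + b
|9.9 - 9.7| < c < 9.9 + 9.7
0.2 < c < 19.6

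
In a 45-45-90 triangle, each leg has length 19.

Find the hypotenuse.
Hypotenuse = 19√2 = 26.87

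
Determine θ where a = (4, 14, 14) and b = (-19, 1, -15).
a·b = -272, |a|² = 408, |b|² = 587
cos θ = -272/√239496 ≈ -0.5558
θ ≈ 123.8°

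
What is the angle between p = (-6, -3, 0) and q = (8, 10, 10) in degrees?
p·q = -78, |p|² = 45, |q|² = 264
cos θ = -78/√11880 ≈ -0.7156
θ ≈ 135.7°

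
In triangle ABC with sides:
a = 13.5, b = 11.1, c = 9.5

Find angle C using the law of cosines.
cos(C) = (a² + b² - c²)/(2ab)
cos(C) = (13.5² + 11.1² - 9.5²)/(2·13.5·11.1) = 215.21/299.7 = 0.718085
C = arccos(0.718085) = 44.1°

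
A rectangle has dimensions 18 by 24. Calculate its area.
Area = length * width
Area = 18 * 24
Area = 432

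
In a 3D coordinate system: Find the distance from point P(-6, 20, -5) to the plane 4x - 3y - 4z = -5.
d = |4(-6) + (-3)(20) + (-4)(-5) - (-5)| / √(4² + (-3)² + (-4)²) = 59/√41 = 9.214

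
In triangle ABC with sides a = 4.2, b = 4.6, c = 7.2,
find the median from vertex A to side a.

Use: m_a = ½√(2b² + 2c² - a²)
m_a = ½√(2·4.6² + 2·7.2² - 4.2²)
m_a = ½√(42.32 + 103.68 - 17.64) = ½√128.36 = 5.665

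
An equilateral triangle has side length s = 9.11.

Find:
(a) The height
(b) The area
(a) Height h = s·√3/2 = 9.11·√3/2 = 7.889
(b) Area = (√3/4)·s² = (√3/4)·9.11² = (√3/4)·82.9921 = 35.94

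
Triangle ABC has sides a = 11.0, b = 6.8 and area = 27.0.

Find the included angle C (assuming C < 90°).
Area = ½ab·sin(C)  →  sin(C) = 2·Area/(ab)
sin(C) = 2·27.0/(11.0·6.8) = 0.721925
C = arcsin(0.721925) = 46.21°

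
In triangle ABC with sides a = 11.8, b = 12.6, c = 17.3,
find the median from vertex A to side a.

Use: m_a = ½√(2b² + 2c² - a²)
m_a = ½√(2·12.6² + 2·17.3² - 11.8²)
m_a = ½√(317.52 + 598.58 - 139.24) = ½√776.86 = 13.94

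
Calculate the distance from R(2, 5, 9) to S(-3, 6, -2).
d = √[(-5)² + (1)² + (-11)²] = √147 = 12.12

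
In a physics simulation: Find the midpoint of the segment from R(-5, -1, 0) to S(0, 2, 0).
Midpoint = ((-5+0)/2, (-1+2)/2, (0+0)/2) = (-2.5, 0.5, 0)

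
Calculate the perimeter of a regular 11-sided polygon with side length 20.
Perimeter = number of sides * side length
Perimeter = 11 * 20
Perimeter = 220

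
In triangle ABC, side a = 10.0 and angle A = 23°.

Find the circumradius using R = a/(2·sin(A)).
R = a/(2·sin(A)) = 10.0/(2·sin(23°))
R = 10.0/(2·0.390731) = 10.0/0.781462 = 12.8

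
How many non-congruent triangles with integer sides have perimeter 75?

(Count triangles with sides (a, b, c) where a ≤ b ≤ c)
With a ≤ b ≤ c and a + b + c = 75, the triangle inequality a + b > c gives c < 75/2, so c ≤ 37.
Iterate a from 1 to ⌊p/3⌋ = 25; for each a, b ranges from a to ⌊(p−a)/2⌋ with c = p − a − b, keeping only c ≥ b.
Triples: (1, 37, 37), (2, 36, 37), (3, 35, 37), …
Count = 127 triangles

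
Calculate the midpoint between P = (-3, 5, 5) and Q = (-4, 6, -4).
Midpoint = ((-3-4)/2, (5+6)/2, (5-4)/2) = (-3.5, 5.5, 0.5)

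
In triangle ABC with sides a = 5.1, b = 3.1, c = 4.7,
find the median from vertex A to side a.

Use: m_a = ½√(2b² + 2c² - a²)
m_a = ½√(2·3.1² + 2·4.7² - 5.1²)
m_a = ½√(19.22 + 44.18 - 26.01) = ½√37.39 = 3.057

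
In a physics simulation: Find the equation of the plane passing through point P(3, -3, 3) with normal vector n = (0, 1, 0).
d = n·P = (0)(3) + (1)(-3) + (0)(3) = -3
Plane: y = -3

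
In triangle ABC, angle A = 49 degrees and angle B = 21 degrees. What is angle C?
Sum of angles in a triangle = 180 degrees
Third angle = 180 - 49 - 21
Third angle = 110 degrees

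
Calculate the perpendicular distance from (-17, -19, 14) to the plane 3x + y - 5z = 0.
d = |3(-17) + 1(-19) + (-5)(14) - (0)| / √(3² + 1² + (-5)²) = 140/√35 = 23.66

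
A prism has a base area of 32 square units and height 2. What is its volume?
Volume = base area * height
Volume = 32 * 2
Volume = 64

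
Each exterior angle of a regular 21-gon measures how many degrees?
Exterior angle of a regular n-gon = 360/n
Exterior angle = 360/21
Exterior angle = 17.14 degrees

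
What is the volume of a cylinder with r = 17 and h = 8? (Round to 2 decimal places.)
Volume = pi * r² * h
Volume = pi * 17² * 8
Volume = pi * 289 * 8
Volume = pi * 2312
Volume = 7263.36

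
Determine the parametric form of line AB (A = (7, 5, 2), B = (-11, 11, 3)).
Direction vector d = B - A = (-18, 6, 1)
x = 7 - 18t, y = 5 + 6t, z = 2 + t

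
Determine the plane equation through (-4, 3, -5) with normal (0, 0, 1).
d = n·P = (0)(-4) + (0)(3) + (1)(-5) = -5
Plane: z = -5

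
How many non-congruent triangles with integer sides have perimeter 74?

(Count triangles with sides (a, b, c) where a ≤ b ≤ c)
With a ≤ b ≤ c and a + b + c = 74, the triangle inequality a + b > c gives c < 74/2, so c ≤ 36.
Iterate a from 1 to ⌊p/3⌋ = 24; for each a, b ranges from a to ⌊(p−a)/2⌋ with c = p − a − b, keeping only c ≥ b.
Triples: (2, 36, 36), (3, 35, 36), (4, 34, 36), …
Count = 114 triangles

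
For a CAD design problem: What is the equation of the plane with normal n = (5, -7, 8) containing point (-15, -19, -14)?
d = n·P = (5)(-15) + (-7)(-19) + (8)(-14) = -54
Plane: 5x - 7y + 8z = -54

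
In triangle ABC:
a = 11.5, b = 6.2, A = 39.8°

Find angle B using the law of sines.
sin(B)/b = sin(A)/a
sin(B) = b·sin(A)/a = 6.2·sin(39.8°)/11.5 = 0.345103
B = arcsin(0.345103) = 20.19°  (b ≤ a, so B ≤ A and the acute solution is unique)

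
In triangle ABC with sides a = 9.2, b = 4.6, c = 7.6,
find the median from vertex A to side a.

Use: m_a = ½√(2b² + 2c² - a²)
m_a = ½√(2·4.6² + 2·7.6² - 9.2²)
m_a = ½√(42.32 + 115.52 - 84.64) = ½√73.2 = 4.278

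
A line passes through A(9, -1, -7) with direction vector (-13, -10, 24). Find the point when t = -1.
P(-1) = (9 + (-13)(-1), -1 + (-10)(-1), -7 + 24(-1)) = (22, 9, -31)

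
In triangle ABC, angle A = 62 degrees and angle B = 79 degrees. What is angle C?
Sum of angles in a triangle = 180 degrees
Third angle = 180 - 62 - 79
Third angle = 39 degrees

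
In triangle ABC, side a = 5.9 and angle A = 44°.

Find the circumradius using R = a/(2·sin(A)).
R = a/(2·sin(A)) = 5.9/(2·sin(44°))
R = 5.9/(2·0.694658) = 5.9/1.389317 = 4.247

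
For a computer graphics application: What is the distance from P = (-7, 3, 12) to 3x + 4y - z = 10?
d = |3(-7) + 4(3) + (-1)(12) - (10)| / √(3² + 4² + (-1)²) = 31/√26 = 6.08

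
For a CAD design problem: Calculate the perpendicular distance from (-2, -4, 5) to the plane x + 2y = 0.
d = |1(-2) + 2(-4) + 0(5) - (0)| / √(1² + 2² + 0²) = 10/√5 = 4.472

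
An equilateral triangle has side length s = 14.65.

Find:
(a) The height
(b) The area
(a) Height h = s·√3/2 = 14.65·√3/2 = 12.69
(b) Area = (√3/4)·s² = (√3/4)·14.65² = (√3/4)·214.623 = 92.93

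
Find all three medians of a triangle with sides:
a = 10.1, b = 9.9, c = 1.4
Using m_x = ½√(2y² + 2z² - x²):
m_a = ½√(2·9.9² + 2·1.4² - 10.1²) = ½√97.93 = 4.948
m_b = ½√(2·10.1² + 2·1.4² - 9.9²) = ½√109.93 = 5.242
m_c = ½√(2·10.1² + 2·9.9² - 1.4²) = ½√398.08 = 9.976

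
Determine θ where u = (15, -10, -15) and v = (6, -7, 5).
u·v = 85, |u|² = 550, |v|² = 110
cos θ = 85/√60500 ≈ 0.3456
θ ≈ 69.78°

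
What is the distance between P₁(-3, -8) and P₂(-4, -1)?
Using the distance formula: d = sqrt((x₂-x₁)² + (y₂-y₁)²)
dx = (-4) - (-3) = -1
dy = (-1) - (-8) = 7
d = sqrt((-1)² + 7²) = sqrt(1 + 49) = sqrt(50) = 7.07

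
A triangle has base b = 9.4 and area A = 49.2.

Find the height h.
A = ½bh  →  h = 2A/b
h = 2·49.2/9.4 = 10.47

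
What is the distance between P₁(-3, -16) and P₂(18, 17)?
Using the distance formula: d = sqrt((x₂-x₁)² + (y₂-y₁)²)
dx = 18 - (-3) = 21
dy = 17 - (-16) = 33
d = sqrt(21² + 33²) = sqrt(441 + 1089) = sqrt(1530) = 39.12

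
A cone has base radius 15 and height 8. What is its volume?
Volume = (1/3) * pi * r² * h
Volume = (1/3) * pi * 15² * 8
Volume = (1/3) * pi * 225 * 8
Volume = (1/3) * pi * 1800
Volume = 1884.96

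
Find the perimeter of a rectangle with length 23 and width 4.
Perimeter = 2 * (length + width)
Perimeter = 2 * (23 + 4)
Perimeter = 2 * 27
Perimeter = 54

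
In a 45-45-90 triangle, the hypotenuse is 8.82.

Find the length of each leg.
In a 45-45-90 triangle, hypotenuse = leg·√2  →  leg = hypotenuse/√2
leg = 8.82/√2 = 6.237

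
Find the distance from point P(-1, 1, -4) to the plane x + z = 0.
d = |1(-1) + 0(1) + 1(-4) - (0)| / √(1² + 0² + 1²) = 5/√2 = 3.536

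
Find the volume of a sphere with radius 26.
Volume = (4/3) * pi * r³
Volume = (4/3) * pi * 26³
Volume = (4/3) * pi * 17576
Volume = 73622.18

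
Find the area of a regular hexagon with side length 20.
For a regular 6-gon with side length s = 20:
Apothem a = s / (2*tan(pi/6)) = 20 / (2*tan(pi/6)) ≈ 17.3205
Perimeter P = 6 * 20 = 120
Area = (1/2) * P * a = (1/2) * 120 * 17.3205 = 1039.23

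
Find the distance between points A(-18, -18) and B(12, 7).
Using the distance formula: d = sqrt((x₂-x₁)² + (y₂-y₁)²)
dx = 12 - (-18) = 30
dy = 7 - (-18) = 25
d = sqrt(30² + 25²) = sqrt(900 + 625) = sqrt(1525) = 39.05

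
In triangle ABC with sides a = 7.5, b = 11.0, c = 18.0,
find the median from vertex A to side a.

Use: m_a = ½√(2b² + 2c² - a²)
m_a = ½√(2·11.0² + 2·18.0² - 7.5²)
m_a = ½√(242 + 648 - 56.25) = ½√833.75 = 14.44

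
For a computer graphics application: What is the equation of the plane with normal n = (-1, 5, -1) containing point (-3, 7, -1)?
d = n·P = (-1)(-3) + (5)(7) + (-1)(-1) = 39
Plane: -x + 5y - z = 39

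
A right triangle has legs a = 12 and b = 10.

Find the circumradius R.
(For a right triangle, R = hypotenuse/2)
Hypotenuse c = √(12² + 10²) = √244 = 15.6205
R = c/2 = 7.81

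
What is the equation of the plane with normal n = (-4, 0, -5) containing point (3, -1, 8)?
d = n·P = (-4)(3) + (0)(-1) + (-5)(8) = -52
Plane: -4x - 5z = -52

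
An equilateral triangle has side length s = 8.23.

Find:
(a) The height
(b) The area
(a) Height h = s·√3/2 = 8.23·√3/2 = 7.127
(b) Area = (√3/4)·s² = (√3/4)·8.23² = (√3/4)·67.7329 = 29.33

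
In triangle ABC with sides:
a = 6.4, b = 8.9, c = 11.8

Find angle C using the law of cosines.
cos(C) = (a² + b² - c²)/(2ab)
cos(C) = (6.4² + 8.9² - 11.8²)/(2·6.4·8.9) = -19.07/113.92 = -0.167398
C = arccos(-0.167398) = 99.64°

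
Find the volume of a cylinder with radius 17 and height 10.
Volume = pi * r² * h
Volume = pi * 17² * 10
Volume = pi * 289 * 10
Volume = pi * 2890
Volume = 9079.20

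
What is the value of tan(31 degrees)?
tan(31 degrees) = 0.6009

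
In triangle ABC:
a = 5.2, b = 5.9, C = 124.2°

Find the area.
Using A = ½ab·sin(C):
A = ½·5.2·5.9·sin(124.2°) = ½·30.68·0.827081 = 12.69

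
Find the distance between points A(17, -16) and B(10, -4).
Using the distance formula: d = sqrt((x₂-x₁)² + (y₂-y₁)²)
dx = 10 - 17 = -7
dy = (-4) - (-16) = 12
d = sqrt((-7)² + 12²) = sqrt(49 + 144) = sqrt(193) = 13.89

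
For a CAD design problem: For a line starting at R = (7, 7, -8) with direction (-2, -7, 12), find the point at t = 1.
P(1) = (7 + (-2)(1), 7 + (-7)(1), -8 + 12(1)) = (5, 0, 4)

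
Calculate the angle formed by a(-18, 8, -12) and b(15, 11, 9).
a·b = -290, |a|² = 532, |b|² = 427
cos θ = -290/√227164 ≈ -0.6085
θ ≈ 127.5°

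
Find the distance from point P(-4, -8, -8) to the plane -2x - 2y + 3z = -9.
d = |(-2)(-4) + (-2)(-8) + 3(-8) - (-9)| / √((-2)² + (-2)² + 3²) = 9/√17 = 2.183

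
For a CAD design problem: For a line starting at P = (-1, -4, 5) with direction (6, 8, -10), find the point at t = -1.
P(-1) = (-1 + 6(-1), -4 + 8(-1), 5 + (-10)(-1)) = (-7, -12, 15)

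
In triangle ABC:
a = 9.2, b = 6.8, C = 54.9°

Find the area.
Using A = ½ab·sin(C):
A = ½·9.2·6.8·sin(54.9°) = ½·62.56·0.818150 = 25.59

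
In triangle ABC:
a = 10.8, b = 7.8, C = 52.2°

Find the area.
Using A = ½ab·sin(C):
A = ½·10.8·7.8·sin(52.2°) = ½·84.24·0.790155 = 33.28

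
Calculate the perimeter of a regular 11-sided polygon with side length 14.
Perimeter = number of sides * side length
Perimeter = 11 * 14
Perimeter = 154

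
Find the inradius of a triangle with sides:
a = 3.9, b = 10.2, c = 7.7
s = (a+b+c)/2 = (3.9+10.2+7.7)/2 = 10.9
Area = √(s(s-a)(s-b)(s-c)) = √(10.9·7·0.7·3.2) = 13.0733
r = Area/s = 13.0733/10.9 = 1.199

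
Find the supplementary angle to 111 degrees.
Supplementary angles sum to 180 degrees.
Other angle = 180 - 111
Other angle = 69 degrees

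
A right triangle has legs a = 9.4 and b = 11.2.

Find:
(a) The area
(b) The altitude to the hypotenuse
(a) Area = ½ab = ½·9.4·11.2 = 52.64
(b) Hypotenuse c = √(9.4² + 11.2²) = √213.8 = 14.6219
    Area = ½·c·h_c  →  h_c = 2·Area/c = 2·52.64/14.6219 = 7.2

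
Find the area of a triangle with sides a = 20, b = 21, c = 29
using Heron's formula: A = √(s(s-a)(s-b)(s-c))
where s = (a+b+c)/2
s = (20+21+29)/2 = 35
A = √(35·15·14·6) = √44100 = 210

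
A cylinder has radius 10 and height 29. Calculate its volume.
Volume = pi * r² * h
Volume = pi * 10² * 29
Volume = pi * 100 * 29
Volume = pi * 2900
Volume = 9110.62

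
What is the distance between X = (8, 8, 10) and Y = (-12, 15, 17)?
d = √[(-20)² + (7)² + (7)²] = √498 = 22.32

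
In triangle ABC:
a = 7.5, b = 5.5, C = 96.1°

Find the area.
Using A = ½ab·sin(C):
A = ½·7.5·5.5·sin(96.1°) = ½·41.25·0.994338 = 20.51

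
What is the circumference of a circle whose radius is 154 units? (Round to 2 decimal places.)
Circumference = 2 * pi * r
Circumference = 2 * pi * 154
Circumference = 967.61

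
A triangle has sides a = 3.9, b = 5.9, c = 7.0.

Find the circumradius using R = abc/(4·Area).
s = (a+b+c)/2 = 8.4
Area = √(s(s-a)(s-b)(s-c)) = √(8.4·4.5·2.5·1.4) = 11.5022
R = abc/(4·Area) = (3.9·5.9·7.0)/(4·11.5022) = 161.07/46.0088 = 3.501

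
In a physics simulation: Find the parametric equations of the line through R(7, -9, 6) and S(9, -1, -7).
Direction vector d = S - R = (2, 8, -13)
x = 7 + 2t, y = -9 + 8t, z = 6 - 13t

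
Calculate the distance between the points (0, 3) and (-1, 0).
Using the distance formula: d = sqrt((x₂-x₁)² + (y₂-y₁)²)
dx = (-1) - 0 = -1
dy = 0 - 3 = -3
d = sqrt((-1)² + (-3)²) = sqrt(1 + 9) = sqrt(10) = 3.16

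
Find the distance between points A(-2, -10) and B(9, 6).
Using the distance formula: d = sqrt((x₂-x₁)² + (y₂-y₁)²)
dx = 9 - (-2) = 11
dy = 6 - (-10) = 16
d = sqrt(11² + 16²) = sqrt(121 + 256) = sqrt(377) = 19.42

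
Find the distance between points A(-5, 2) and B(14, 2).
Using the distance formula: d = sqrt((x₂-x₁)² + (y₂-y₁)²)
dx = 14 - (-5) = 19
dy = 2 - 2 = 0
d = sqrt(19² + 0²) = sqrt(361 + 0) = sqrt(361) = 19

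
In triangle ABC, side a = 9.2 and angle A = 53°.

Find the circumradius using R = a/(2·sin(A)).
R = a/(2·sin(A)) = 9.2/(2·sin(53°))
R = 9.2/(2·0.798636) = 9.2/1.597271 = 5.76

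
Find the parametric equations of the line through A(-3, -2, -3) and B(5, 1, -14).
Direction vector d = B - A = (8, 3, -11)
x = -3 + 8t, y = -2 + 3t, z = -3 - 11t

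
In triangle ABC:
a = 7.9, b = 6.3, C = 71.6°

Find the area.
Using A = ½ab·sin(C):
A = ½·7.9·6.3·sin(71.6°) = ½·49.77·0.948876 = 23.61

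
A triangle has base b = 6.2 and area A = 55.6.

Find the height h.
A = ½bh  →  h = 2A/b
h = 2·55.6/6.2 = 17.94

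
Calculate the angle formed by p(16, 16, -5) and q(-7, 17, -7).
p·q = 195, |p|² = 537, |q|² = 387
cos θ = 195/√207819 ≈ 0.4278
θ ≈ 64.68°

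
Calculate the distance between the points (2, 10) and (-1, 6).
Using the distance formula: d = sqrt((x₂-x₁)² + (y₂-y₁)²)
dx = (-1) - 2 = -3
dy = 6 - 10 = -4
d = sqrt((-3)² + (-4)²) = sqrt(9 + 16) = sqrt(25) = 5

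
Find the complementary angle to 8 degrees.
Complementary angles sum to 90 degrees.
Other angle = 90 - 8
Other angle = 82 degrees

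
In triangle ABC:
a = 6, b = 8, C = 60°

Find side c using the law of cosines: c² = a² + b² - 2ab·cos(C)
c² = 6² + 8² - 2·6·8·cos(60°)
c² = 36 + 64 - 96·0.5000 = 52
c = √52 = 7.211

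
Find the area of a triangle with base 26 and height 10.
Area = (1/2) * base * height
Area = (1/2) * 26 * 10
Area = 130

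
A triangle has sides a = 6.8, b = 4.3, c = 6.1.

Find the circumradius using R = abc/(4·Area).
s = (a+b+c)/2 = 8.6
Area = √(s(s-a)(s-b)(s-c)) = √(8.6·1.8·4.3·2.5) = 12.9
R = abc/(4·Area) = (6.8·4.3·6.1)/(4·12.9) = 178.364/51.6 = 3.457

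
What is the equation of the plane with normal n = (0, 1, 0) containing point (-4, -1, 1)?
d = n·P = (0)(-4) + (1)(-1) + (0)(1) = -1
Plane: y = -1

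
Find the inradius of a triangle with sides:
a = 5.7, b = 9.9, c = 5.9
s = (a+b+c)/2 = (5.7+9.9+5.9)/2 = 10.75
Area = √(s(s-a)(s-b)(s-c)) = √(10.75·5.05·0.85·4.85) = 14.96
r = Area/s = 14.96/10.75 = 1.392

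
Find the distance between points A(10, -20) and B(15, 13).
Using the distance formula: d = sqrt((x₂-x₁)² + (y₂-y₁)²)
dx = 15 - 10 = 5
dy = 13 - (-20) = 33
d = sqrt(5² + 33²) = sqrt(25 + 1089) = sqrt(1114) = 33.38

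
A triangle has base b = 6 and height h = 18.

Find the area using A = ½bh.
A = ½·6·18 = 54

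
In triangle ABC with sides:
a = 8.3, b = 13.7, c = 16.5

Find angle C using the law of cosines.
cos(C) = (a² + b² - c²)/(2ab)
cos(C) = (8.3² + 13.7² - 16.5²)/(2·8.3·13.7) = -15.67/227.42 = -0.068903
C = arccos(-0.068903) = 93.95°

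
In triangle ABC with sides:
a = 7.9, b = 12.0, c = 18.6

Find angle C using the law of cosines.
cos(C) = (a² + b² - c²)/(2ab)
cos(C) = (7.9² + 12.0² - 18.6²)/(2·7.9·12.0) = -139.55/189.6 = -0.736023
C = arccos(-0.736023) = 137.4°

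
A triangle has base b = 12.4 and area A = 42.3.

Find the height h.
A = ½bh  →  h = 2A/b
h = 2·42.3/12.4 = 6.823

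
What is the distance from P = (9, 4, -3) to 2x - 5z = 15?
d = |2(9) + 0(4) + (-5)(-3) - (15)| / √(2² + 0² + (-5)²) = 18/√29 = 3.343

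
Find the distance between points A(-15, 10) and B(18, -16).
Using the distance formula: d = sqrt((x₂-x₁)² + (y₂-y₁)²)
dx = 18 - (-15) = 33
dy = (-16) - 10 = -26
d = sqrt(33² + (-26)²) = sqrt(1089 + 676) = sqrt(1765) = 42.01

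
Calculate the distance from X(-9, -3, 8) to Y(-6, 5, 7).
d = √[(3)² + (8)² + (-1)²] = √74 = 8.602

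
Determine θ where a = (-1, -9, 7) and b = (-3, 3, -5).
a·b = -59, |a|² = 131, |b|² = 43
cos θ = -59/√5633 ≈ -0.7861
θ ≈ 141.8°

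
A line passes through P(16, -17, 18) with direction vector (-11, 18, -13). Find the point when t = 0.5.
P(0.5) = (16 + (-11)(0.5), -17 + 18(0.5), 18 + (-13)(0.5)) = (10.5, -8, 11.5)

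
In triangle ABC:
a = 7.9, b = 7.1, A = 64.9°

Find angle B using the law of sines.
sin(B)/b = sin(A)/a
sin(B) = b·sin(A)/a = 7.1·sin(64.9°)/7.9 = 0.813866
B = arcsin(0.813866) = 54.48°  (b ≤ a, so B ≤ A and the acute solution is unique)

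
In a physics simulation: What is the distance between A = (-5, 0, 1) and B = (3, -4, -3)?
d = √[(8)² + (-4)² + (-4)²] = √96 = 9.798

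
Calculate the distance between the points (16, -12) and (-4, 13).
Using the distance formula: d = sqrt((x₂-x₁)² + (y₂-y₁)²)
dx = (-4) - 16 = -20
dy = 13 - (-12) = 25
d = sqrt((-20)² + 25²) = sqrt(400 + 625) = sqrt(1025) = 32.02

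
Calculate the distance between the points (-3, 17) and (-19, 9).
Using the distance formula: d = sqrt((x₂-x₁)² + (y₂-y₁)²)
dx = (-19) - (-3) = -16
dy = 9 - 17 = -8
d = sqrt((-16)² + (-8)²) = sqrt(256 + 64) = sqrt(320) = 17.89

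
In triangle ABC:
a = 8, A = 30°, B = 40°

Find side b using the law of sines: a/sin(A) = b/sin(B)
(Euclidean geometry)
b = a·sin(B)/sin(A) = 8·sin(40°)/sin(30°)
b = 8·0.642788/0.500000 = 10.28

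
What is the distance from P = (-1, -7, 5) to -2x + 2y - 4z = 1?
d = |(-2)(-1) + 2(-7) + (-4)(5) - (1)| / √((-2)² + 2² + (-4)²) = 33/√24 = 6.736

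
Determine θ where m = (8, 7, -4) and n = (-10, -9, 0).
m·n = -143, |m|² = 129, |n|² = 181
cos θ = -143/√23349 ≈ -0.9358
θ ≈ 159.4°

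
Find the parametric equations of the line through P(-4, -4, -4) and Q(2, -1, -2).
Direction vector d = Q - P = (6, 3, 2)
x = -4 + 6t, y = -4 + 3t, z = -4 + 2t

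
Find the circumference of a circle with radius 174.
Circumference = 2 * pi * r
Circumference = 2 * pi * 174
Circumference = 1093.27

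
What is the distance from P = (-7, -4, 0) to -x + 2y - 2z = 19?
d = |(-1)(-7) + 2(-4) + (-2)(0) - (19)| / √((-1)² + 2² + (-2)²) = 20/√9 = 6.667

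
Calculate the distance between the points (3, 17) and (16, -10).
Using the distance formula: d = sqrt((x₂-x₁)² + (y₂-y₁)²)
dx = 16 - 3 = 13
dy = (-10) - 17 = -27
d = sqrt(13² + (-27)²) = sqrt(169 + 729) = sqrt(898) = 29.97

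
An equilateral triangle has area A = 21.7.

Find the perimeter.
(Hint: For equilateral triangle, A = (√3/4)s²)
A = (√3/4)s²  →  s² = 4A/√3 = 4·21.7/√3 = 50.114
s = 7.07912
Perimeter = 3s = 21.24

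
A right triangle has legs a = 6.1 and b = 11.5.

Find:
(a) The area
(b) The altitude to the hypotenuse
(a) Area = ½ab = ½·6.1·11.5 = 35.075
(b) Hypotenuse c = √(6.1² + 11.5²) = √169.46 = 13.0177
    Area = ½·c·h_c  →  h_c = 2·Area/c = 2·35.075/13.0177 = 5.389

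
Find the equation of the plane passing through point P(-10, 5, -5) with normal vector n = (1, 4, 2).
d = n·P = (1)(-10) + (4)(5) + (2)(-5) = 0
Plane: x + 4y + 2z = 0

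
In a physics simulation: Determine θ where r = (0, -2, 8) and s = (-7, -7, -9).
r·s = -58, |r|² = 68, |s|² = 179
cos θ = -58/√12172 ≈ -0.5257
θ ≈ 121.7°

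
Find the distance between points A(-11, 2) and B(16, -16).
Using the distance formula: d = sqrt((x₂-x₁)² + (y₂-y₁)²)
dx = 16 - (-11) = 27
dy = (-16) - 2 = -18
d = sqrt(27² + (-18)²) = sqrt(729 + 324) = sqrt(1053) = 32.45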